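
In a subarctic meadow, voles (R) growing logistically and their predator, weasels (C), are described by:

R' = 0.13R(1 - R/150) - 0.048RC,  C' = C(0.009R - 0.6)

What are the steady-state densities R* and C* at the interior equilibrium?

From dC/dt = 0 with C > 0: 0.009R* = 0.6, so R* = 66.7.
Substitute into dR/dt = 0: 0.13(1 - 66.7/150) = 0.048C*.
The bracket is 0.556, giving C* = 0.0722/0.048 = 1.5.

R* ≈ 66.7, C* ≈ 1.5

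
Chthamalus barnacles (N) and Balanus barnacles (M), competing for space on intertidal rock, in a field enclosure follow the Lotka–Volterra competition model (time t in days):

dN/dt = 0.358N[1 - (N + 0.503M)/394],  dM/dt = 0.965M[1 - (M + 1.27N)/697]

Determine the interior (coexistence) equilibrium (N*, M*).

Setting both brackets to zero gives the nullclines N + 0.503M = 394 and 1.27N + M = 697.
Substituting M = 697 - 1.27N into the first: N(1 - 0.503·1.27) = 394 - 0.503·697.
So N* = 43.4/0.361 = 120, and then M* = 697 - 1.27·120 = 544.

N* ≈ 120, M* ≈ 544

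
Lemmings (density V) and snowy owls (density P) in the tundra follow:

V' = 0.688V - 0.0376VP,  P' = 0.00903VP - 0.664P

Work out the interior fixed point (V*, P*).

V* ≈ 73.5, P* ≈ 18.3

Set dP/dt = 0 with P > 0: 0.00903V - 0.664 = 0, so V* = 0.664/0.00903 = 73.5.
Set dV/dt = 0 with V > 0: 0.688 - 0.0376P = 0, so P* = 0.688/0.0376 = 18.3.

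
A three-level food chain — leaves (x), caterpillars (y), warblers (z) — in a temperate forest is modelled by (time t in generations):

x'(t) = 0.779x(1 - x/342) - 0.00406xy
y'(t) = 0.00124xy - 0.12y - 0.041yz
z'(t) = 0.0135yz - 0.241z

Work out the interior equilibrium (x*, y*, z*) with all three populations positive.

From dz/dt = 0: 0.0135y* = 0.241, so y* = 17.9.
From dx/dt = 0: 0.779(1 - x*/342) = 0.00406·17.9, giving x* = 342·(1 - 0.093) = 310.
From dy/dt = 0: 0.00124·310 - 0.12 = 0.041z*, so z* = 0.265/0.041 = 6.45.

x* ≈ 310, y* ≈ 17.9, z* ≈ 6.45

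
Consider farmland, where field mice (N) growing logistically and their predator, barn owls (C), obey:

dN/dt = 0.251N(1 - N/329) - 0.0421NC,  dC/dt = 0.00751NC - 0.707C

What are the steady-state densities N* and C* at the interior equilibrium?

From dC/dt = 0 with C > 0: 0.00751N* = 0.707, so N* = 94.1.
Substitute into dN/dt = 0: 0.251(1 - 94.1/329) = 0.0421C*.
The bracket is 0.714, giving C* = 0.179/0.0421 = 4.26.

N* ≈ 94.1, C* ≈ 4.26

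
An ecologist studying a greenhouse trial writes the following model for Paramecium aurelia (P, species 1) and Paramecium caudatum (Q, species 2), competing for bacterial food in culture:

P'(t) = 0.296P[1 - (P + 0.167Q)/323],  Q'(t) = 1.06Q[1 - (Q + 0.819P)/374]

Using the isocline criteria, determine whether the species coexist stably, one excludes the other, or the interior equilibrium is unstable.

Compare the nullcline intercepts: K1/α12 = 323/0.167 = 1930 > K2 = 374; K2/α21 = 374/0.819 = 457 > K1 = 323.
Since both inequalities hold, each species can invade when rare, so the interior equilibrium is stable.

stable coexistence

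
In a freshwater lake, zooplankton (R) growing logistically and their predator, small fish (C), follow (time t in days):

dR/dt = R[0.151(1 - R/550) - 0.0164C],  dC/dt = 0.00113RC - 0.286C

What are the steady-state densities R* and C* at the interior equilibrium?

From dC/dt = 0 with C > 0: 0.00113R* = 0.286, so R* = 253.
Substitute into dR/dt = 0: 0.151(1 - 253/550) = 0.0164C*.
The bracket is 0.54, giving C* = 0.0815/0.0164 = 4.97.

R* ≈ 253, C* ≈ 4.97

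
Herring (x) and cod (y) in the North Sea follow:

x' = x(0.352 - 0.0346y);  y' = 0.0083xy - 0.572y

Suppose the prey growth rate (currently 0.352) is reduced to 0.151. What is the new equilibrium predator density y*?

y* ≈ 4.36

At the interior fixed point, setting dx/dt = 0 with x > 0 fixes y* = (prey growth rate)/(xy coefficient) — independent of the other coefficients.
With the change, y* = 0.151/0.0346 = 4.36; it falls from 10.2.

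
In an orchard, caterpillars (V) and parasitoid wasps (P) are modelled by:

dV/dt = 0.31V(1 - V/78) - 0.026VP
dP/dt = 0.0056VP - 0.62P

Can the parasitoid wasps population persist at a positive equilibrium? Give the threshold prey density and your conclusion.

Threshold V = 111; K < 111, so no, the predator goes extinct.

The predator equation gives dP/dt > 0 only when V > 0.62/0.0056 = 111.
Without the predator, V → K = 78. Since 78 < 111, the predator cannot invade.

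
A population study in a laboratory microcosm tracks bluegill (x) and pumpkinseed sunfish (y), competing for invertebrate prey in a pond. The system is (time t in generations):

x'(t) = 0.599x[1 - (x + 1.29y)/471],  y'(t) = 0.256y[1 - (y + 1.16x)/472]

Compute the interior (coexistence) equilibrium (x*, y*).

Setting both brackets to zero gives the nullclines x + 1.29y = 471 and 1.16x + y = 472.
Substituting y = 472 - 1.16x into the first: x(1 - 1.29·1.16) = 471 - 1.29·472.
So x* = -138/-0.496 = 278, and then y* = 472 - 1.16·278 = 150.

x* ≈ 278, y* ≈ 150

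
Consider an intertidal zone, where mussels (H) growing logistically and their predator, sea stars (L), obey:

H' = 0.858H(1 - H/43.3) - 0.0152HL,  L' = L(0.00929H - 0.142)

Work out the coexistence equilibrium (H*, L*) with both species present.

From dL/dt = 0 with L > 0: 0.00929H* = 0.142, so H* = 15.3.
Substitute into dH/dt = 0: 0.858(1 - 15.3/43.3) = 0.0152L*.
The bracket is 0.647, giving L* = 0.555/0.0152 = 36.5.

H* ≈ 15.3, L* ≈ 36.5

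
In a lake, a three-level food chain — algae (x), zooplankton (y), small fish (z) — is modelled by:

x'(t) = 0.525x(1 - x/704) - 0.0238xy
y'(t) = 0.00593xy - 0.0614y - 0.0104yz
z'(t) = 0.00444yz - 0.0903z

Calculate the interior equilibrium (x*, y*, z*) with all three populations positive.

x* ≈ 54.9, y* ≈ 20.3, z* ≈ 25.4

From dz/dt = 0: 0.00444y* = 0.0903, so y* = 20.3.
From dx/dt = 0: 0.525(1 - x*/704) = 0.0238·20.3, giving x* = 704·(1 - 0.922) = 54.9.
From dy/dt = 0: 0.00593·54.9 - 0.0614 = 0.0104z*, so z* = 0.264/0.0104 = 25.4.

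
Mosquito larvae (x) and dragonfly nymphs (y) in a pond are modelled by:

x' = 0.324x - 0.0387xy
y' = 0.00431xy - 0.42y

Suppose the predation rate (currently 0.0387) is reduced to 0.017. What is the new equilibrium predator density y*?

At the interior fixed point, setting dx/dt = 0 with x > 0 fixes y* = (prey growth rate)/(xy coefficient) — independent of the other coefficients.
With the change, y* = 0.324/0.017 = 19.1; it rises from 8.37.

y* ≈ 19.1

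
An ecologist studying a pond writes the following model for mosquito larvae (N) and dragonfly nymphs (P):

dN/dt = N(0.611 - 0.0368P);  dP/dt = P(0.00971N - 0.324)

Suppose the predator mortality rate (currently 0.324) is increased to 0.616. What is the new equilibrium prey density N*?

N* ≈ 63.4

At the interior fixed point, setting dP/dt = 0 with P > 0 fixes N* = (predator death rate)/(NP coefficient) — independent of the other coefficients.
With the change, N* = 0.616/0.00971 = 63.4; it rises from 33.4.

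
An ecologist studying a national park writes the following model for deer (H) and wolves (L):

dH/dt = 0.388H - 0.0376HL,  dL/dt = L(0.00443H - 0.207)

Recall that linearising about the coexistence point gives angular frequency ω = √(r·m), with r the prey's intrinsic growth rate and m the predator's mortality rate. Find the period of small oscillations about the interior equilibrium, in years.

T ≈ 22.2 years

Here r = 0.388 and m = 0.207, so r·m = 0.0803.
ω = √0.0803 = 0.283 per year, hence T = 2π/ω ≈ 22.2 years.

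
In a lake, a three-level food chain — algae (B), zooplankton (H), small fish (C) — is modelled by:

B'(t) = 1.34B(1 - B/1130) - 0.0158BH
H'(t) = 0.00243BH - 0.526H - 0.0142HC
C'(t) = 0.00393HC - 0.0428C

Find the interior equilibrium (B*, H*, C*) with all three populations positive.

B* ≈ 985, H* ≈ 10.9, C* ≈ 131

From dC/dt = 0: 0.00393H* = 0.0428, so H* = 10.9.
From dB/dt = 0: 1.34(1 - B*/1130) = 0.0158·10.9, giving B* = 1130·(1 - 0.128) = 985.
From dH/dt = 0: 0.00243·985 - 0.526 = 0.0142C*, so C* = 1.87/0.0142 = 131.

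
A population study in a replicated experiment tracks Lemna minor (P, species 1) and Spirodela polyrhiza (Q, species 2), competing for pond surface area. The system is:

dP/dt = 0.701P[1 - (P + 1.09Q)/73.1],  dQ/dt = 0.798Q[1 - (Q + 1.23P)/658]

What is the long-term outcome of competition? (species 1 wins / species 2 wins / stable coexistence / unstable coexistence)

species 2 excludes species 1

Compare the nullcline intercepts: K1/α12 = 73.1/1.09 = 67.1 < K2 = 658; K2/α21 = 658/1.23 = 535 > K1 = 73.1.
Since the inequalities point opposite ways, species 2 can invade but species 1 cannot.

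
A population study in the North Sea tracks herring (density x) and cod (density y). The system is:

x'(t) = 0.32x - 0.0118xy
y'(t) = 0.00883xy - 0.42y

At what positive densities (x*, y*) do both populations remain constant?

Set dy/dt = 0 with y > 0: 0.00883x - 0.42 = 0, so x* = 0.42/0.00883 = 47.6.
Set dx/dt = 0 with x > 0: 0.32 - 0.0118y = 0, so y* = 0.32/0.0118 = 27.1.

x* ≈ 47.6, y* ≈ 27.1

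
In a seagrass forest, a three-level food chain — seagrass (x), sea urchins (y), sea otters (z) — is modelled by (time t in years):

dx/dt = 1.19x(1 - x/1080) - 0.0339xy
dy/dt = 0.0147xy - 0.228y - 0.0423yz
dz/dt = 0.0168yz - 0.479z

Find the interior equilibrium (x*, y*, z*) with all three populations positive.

x* ≈ 203, y* ≈ 28.5, z* ≈ 65.1

From dz/dt = 0: 0.0168y* = 0.479, so y* = 28.5.
From dx/dt = 0: 1.19(1 - x*/1080) = 0.0339·28.5, giving x* = 1080·(1 - 0.812) = 203.
From dy/dt = 0: 0.0147·203 - 0.228 = 0.0423z*, so z* = 2.75/0.0423 = 65.1.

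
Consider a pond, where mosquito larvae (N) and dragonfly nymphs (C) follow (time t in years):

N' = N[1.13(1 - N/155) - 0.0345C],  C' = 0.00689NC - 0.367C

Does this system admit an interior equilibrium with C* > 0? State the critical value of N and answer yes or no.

The predator equation gives dC/dt > 0 only when N > 0.367/0.00689 = 53.3.
Without the predator, N → K = 155. Since 155 > 53.3, the predator can invade and persist.

Threshold N = 53.3; K > 53.3, so yes, the predator persists.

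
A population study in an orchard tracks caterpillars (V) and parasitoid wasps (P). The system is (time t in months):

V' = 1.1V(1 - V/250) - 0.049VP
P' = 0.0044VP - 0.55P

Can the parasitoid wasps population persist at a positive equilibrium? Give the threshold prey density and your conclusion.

The predator equation gives dP/dt > 0 only when V > 0.55/0.0044 = 125.
Without the predator, V → K = 250. Since 250 > 125, the predator can invade and persist.

Threshold V = 125; K > 125, so yes, the predator persists.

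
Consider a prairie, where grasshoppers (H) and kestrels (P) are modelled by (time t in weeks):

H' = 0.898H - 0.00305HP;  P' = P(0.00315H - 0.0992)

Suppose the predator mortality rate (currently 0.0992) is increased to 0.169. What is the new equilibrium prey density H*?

At the interior fixed point, setting dP/dt = 0 with P > 0 fixes H* = (predator death rate)/(HP coefficient) — independent of the other coefficients.
With the change, H* = 0.169/0.00315 = 53.7; it rises from 31.5.

H* ≈ 53.7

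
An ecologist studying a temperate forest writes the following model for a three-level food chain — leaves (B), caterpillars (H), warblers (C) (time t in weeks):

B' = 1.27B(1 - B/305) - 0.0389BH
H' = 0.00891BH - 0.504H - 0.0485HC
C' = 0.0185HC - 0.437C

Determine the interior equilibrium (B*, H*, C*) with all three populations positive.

B* ≈ 84.3, H* ≈ 23.6, C* ≈ 5.1

From dC/dt = 0: 0.0185H* = 0.437, so H* = 23.6.
From dB/dt = 0: 1.27(1 - B*/305) = 0.0389·23.6, giving B* = 305·(1 - 0.724) = 84.3.
From dH/dt = 0: 0.00891·84.3 - 0.504 = 0.0485C*, so C* = 0.247/0.0485 = 5.1.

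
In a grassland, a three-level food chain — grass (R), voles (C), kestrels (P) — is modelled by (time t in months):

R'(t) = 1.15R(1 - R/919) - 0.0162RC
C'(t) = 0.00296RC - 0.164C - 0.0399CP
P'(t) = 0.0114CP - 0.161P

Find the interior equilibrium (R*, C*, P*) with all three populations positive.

R* ≈ 736, C* ≈ 14.1, P* ≈ 50.5

From dP/dt = 0: 0.0114C* = 0.161, so C* = 14.1.
From dR/dt = 0: 1.15(1 - R*/919) = 0.0162·14.1, giving R* = 919·(1 - 0.199) = 736.
From dC/dt = 0: 0.00296·736 - 0.164 = 0.0399P*, so P* = 2.02/0.0399 = 50.5.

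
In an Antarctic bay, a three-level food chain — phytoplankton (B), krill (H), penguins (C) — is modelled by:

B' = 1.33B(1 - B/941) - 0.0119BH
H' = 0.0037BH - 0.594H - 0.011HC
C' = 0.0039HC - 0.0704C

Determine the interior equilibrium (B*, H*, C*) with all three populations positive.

B* ≈ 789, H* ≈ 18.1, C* ≈ 211

From dC/dt = 0: 0.0039H* = 0.0704, so H* = 18.1.
From dB/dt = 0: 1.33(1 - B*/941) = 0.0119·18.1, giving B* = 941·(1 - 0.162) = 789.
From dH/dt = 0: 0.0037·789 - 0.594 = 0.011C*, so C* = 2.33/0.011 = 211.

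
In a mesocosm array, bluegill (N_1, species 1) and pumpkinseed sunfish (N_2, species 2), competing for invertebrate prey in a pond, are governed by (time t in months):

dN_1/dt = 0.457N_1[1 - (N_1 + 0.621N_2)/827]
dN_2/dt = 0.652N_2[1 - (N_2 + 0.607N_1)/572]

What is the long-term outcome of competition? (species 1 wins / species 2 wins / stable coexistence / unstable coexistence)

stable coexistence

Compare the nullcline intercepts: K1/α12 = 827/0.621 = 1330 > K2 = 572; K2/α21 = 572/0.607 = 942 > K1 = 827.
Since both inequalities hold, each species can invade when rare, so the interior equilibrium is stable.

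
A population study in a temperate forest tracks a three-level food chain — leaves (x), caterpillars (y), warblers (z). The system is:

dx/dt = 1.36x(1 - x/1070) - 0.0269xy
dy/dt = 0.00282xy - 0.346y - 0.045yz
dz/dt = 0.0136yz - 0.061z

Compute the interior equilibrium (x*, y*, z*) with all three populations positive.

From dz/dt = 0: 0.0136y* = 0.061, so y* = 4.49.
From dx/dt = 0: 1.36(1 - x*/1070) = 0.0269·4.49, giving x* = 1070·(1 - 0.0887) = 975.
From dy/dt = 0: 0.00282·975 - 0.346 = 0.045z*, so z* = 2.4/0.045 = 53.4.

x* ≈ 975, y* ≈ 4.49, z* ≈ 53.4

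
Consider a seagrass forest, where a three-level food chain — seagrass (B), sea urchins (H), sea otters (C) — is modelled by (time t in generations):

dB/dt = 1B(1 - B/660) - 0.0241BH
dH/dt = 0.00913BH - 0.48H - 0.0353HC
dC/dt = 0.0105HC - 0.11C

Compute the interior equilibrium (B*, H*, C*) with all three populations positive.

B* ≈ 493, H* ≈ 10.5, C* ≈ 114

From dC/dt = 0: 0.0105H* = 0.11, so H* = 10.5.
From dB/dt = 0: 1(1 - B*/660) = 0.0241·10.5, giving B* = 660·(1 - 0.252) = 493.
From dH/dt = 0: 0.00913·493 - 0.48 = 0.0353C*, so C* = 4.02/0.0353 = 114.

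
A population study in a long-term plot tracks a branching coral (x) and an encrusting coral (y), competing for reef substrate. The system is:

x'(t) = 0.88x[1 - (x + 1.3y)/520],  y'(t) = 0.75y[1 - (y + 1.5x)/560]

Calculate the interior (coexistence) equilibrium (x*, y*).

Setting both brackets to zero gives the nullclines x + 1.3y = 520 and 1.5x + y = 560.
Substituting y = 560 - 1.5x into the first: x(1 - 1.3·1.5) = 520 - 1.3·560.
So x* = -208/-0.95 = 219, and then y* = 560 - 1.5·219 = 232.

x* ≈ 219, y* ≈ 232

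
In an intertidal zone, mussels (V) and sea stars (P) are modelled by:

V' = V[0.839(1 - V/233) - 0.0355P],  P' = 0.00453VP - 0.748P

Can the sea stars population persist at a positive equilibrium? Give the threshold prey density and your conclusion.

The predator equation gives dP/dt > 0 only when V > 0.748/0.00453 = 165.
Without the predator, V → K = 233. Since 233 > 165, the predator can invade and persist.

Threshold V = 165; K > 165, so yes, the predator persists.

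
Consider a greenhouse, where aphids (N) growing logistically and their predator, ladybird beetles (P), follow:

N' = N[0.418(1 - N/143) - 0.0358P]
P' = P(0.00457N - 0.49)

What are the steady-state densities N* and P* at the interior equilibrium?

N* ≈ 107, P* ≈ 2.92

From dP/dt = 0 with P > 0: 0.00457N* = 0.49, so N* = 107.
Substitute into dN/dt = 0: 0.418(1 - 107/143) = 0.0358P*.
The bracket is 0.25, giving P* = 0.105/0.0358 = 2.92.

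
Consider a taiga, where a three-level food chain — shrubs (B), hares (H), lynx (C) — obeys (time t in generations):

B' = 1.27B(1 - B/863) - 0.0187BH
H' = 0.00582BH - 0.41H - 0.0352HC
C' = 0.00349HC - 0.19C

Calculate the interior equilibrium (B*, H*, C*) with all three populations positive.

B* ≈ 171, H* ≈ 54.4, C* ≈ 16.7

From dC/dt = 0: 0.00349H* = 0.19, so H* = 54.4.
From dB/dt = 0: 1.27(1 - B*/863) = 0.0187·54.4, giving B* = 863·(1 - 0.802) = 171.
From dH/dt = 0: 0.00582·171 - 0.41 = 0.0352C*, so C* = 0.586/0.0352 = 16.7.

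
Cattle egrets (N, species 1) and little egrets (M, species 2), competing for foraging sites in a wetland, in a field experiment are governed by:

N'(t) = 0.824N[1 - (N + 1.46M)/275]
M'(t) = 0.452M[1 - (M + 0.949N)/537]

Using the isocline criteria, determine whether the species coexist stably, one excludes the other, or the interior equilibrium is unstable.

species 2 excludes species 1

Compare the nullcline intercepts: K1/α12 = 275/1.46 = 188 < K2 = 537; K2/α21 = 537/0.949 = 566 > K1 = 275.
Since the inequalities point opposite ways, species 2 can invade but species 1 cannot.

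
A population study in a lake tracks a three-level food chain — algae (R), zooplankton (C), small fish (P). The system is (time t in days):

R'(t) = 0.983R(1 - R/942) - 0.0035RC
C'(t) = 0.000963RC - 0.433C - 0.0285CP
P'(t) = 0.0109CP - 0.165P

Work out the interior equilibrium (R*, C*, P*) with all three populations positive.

R* ≈ 891, C* ≈ 15.1, P* ≈ 14.9

From dP/dt = 0: 0.0109C* = 0.165, so C* = 15.1.
From dR/dt = 0: 0.983(1 - R*/942) = 0.0035·15.1, giving R* = 942·(1 - 0.0539) = 891.
From dC/dt = 0: 0.000963·891 - 0.433 = 0.0285P*, so P* = 0.425/0.0285 = 14.9.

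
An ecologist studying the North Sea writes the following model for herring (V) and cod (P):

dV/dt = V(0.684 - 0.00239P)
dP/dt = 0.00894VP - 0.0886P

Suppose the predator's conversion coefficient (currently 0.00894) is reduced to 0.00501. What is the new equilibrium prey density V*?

At the interior fixed point, setting dP/dt = 0 with P > 0 fixes V* = (predator death rate)/(VP coefficient) — independent of the other coefficients.
With the change, V* = 0.0886/0.00501 = 17.7; it rises from 9.91.

V* ≈ 17.7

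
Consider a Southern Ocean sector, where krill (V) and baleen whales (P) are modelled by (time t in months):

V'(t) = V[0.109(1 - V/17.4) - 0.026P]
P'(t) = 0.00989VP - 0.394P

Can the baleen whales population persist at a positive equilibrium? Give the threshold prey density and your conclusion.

Threshold V = 39.8; K < 39.8, so no, the predator goes extinct.

The predator equation gives dP/dt > 0 only when V > 0.394/0.00989 = 39.8.
Without the predator, V → K = 17.4. Since 17.4 < 39.8, the predator cannot invade.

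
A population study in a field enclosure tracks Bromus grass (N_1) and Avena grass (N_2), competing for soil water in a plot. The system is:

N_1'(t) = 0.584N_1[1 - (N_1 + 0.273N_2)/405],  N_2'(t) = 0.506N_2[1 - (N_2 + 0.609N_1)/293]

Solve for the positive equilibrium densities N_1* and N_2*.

N_1* ≈ 390, N_2* ≈ 55.6

Setting both brackets to zero gives the nullclines N_1 + 0.273N_2 = 405 and 0.609N_1 + N_2 = 293.
Substituting N_2 = 293 - 0.609N_1 into the first: N_1(1 - 0.273·0.609) = 405 - 0.273·293.
So N_1* = 325/0.834 = 390, and then N_2* = 293 - 0.609·390 = 55.6.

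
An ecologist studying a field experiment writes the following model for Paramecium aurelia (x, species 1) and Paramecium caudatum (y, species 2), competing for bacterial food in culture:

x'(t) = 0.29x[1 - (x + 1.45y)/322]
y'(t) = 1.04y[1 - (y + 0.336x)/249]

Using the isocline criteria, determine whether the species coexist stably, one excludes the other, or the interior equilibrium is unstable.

Compare the nullcline intercepts: K1/α12 = 322/1.45 = 222 < K2 = 249; K2/α21 = 249/0.336 = 741 > K1 = 322.
Since the inequalities point opposite ways, species 2 can invade but species 1 cannot.

species 2 excludes species 1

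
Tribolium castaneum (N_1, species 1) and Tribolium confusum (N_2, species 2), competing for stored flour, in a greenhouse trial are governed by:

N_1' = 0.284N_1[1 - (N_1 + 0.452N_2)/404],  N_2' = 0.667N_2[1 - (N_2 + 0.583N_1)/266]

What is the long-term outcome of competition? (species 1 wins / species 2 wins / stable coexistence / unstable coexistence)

stable coexistence

Compare the nullcline intercepts: K1/α12 = 404/0.452 = 894 > K2 = 266; K2/α21 = 266/0.583 = 456 > K1 = 404.
Since both inequalities hold, each species can invade when rare, so the interior equilibrium is stable.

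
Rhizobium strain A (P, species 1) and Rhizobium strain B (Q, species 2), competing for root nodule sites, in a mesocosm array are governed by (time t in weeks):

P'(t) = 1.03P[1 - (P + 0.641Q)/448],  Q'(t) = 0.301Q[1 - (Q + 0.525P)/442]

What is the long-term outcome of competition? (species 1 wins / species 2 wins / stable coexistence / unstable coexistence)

Compare the nullcline intercepts: K1/α12 = 448/0.641 = 699 > K2 = 442; K2/α21 = 442/0.525 = 842 > K1 = 448.
Since both inequalities hold, each species can invade when rare, so the interior equilibrium is stable.

stable coexistence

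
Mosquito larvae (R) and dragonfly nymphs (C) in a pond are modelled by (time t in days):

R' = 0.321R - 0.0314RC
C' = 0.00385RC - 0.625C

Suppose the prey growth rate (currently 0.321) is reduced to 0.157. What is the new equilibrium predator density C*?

At the interior fixed point, setting dR/dt = 0 with R > 0 fixes C* = (prey growth rate)/(RC coefficient) — independent of the other coefficients.
With the change, C* = 0.157/0.0314 = 5; it falls from 10.2.

C* ≈ 5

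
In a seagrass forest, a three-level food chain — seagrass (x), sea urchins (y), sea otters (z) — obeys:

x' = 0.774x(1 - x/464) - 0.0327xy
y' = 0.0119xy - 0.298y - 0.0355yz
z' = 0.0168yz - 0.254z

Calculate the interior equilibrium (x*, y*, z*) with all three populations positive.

From dz/dt = 0: 0.0168y* = 0.254, so y* = 15.1.
From dx/dt = 0: 0.774(1 - x*/464) = 0.0327·15.1, giving x* = 464·(1 - 0.639) = 168.
From dy/dt = 0: 0.0119·168 - 0.298 = 0.0355z*, so z* = 1.7/0.0355 = 47.8.

x* ≈ 168, y* ≈ 15.1, z* ≈ 47.8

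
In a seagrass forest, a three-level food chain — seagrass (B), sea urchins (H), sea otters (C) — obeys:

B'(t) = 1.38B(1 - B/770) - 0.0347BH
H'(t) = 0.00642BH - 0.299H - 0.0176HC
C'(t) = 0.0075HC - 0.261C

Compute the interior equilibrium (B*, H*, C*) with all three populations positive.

B* ≈ 96.2, H* ≈ 34.8, C* ≈ 18.1

From dC/dt = 0: 0.0075H* = 0.261, so H* = 34.8.
From dB/dt = 0: 1.38(1 - B*/770) = 0.0347·34.8, giving B* = 770·(1 - 0.875) = 96.2.
From dH/dt = 0: 0.00642·96.2 - 0.299 = 0.0176C*, so C* = 0.319/0.0176 = 18.1.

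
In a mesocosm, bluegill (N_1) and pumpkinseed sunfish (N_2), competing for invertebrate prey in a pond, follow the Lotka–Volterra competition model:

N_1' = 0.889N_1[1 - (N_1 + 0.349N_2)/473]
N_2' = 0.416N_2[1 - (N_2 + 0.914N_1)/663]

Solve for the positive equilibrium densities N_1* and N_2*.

Setting both brackets to zero gives the nullclines N_1 + 0.349N_2 = 473 and 0.914N_1 + N_2 = 663.
Substituting N_2 = 663 - 0.914N_1 into the first: N_1(1 - 0.349·0.914) = 473 - 0.349·663.
So N_1* = 242/0.681 = 355, and then N_2* = 663 - 0.914·355 = 339.

N_1* ≈ 355, N_2* ≈ 339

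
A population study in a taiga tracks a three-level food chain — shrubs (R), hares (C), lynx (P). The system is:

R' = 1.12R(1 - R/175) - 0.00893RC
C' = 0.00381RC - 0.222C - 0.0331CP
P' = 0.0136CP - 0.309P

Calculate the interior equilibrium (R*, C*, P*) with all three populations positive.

R* ≈ 143, C* ≈ 22.7, P* ≈ 9.79

From dP/dt = 0: 0.0136C* = 0.309, so C* = 22.7.
From dR/dt = 0: 1.12(1 - R*/175) = 0.00893·22.7, giving R* = 175·(1 - 0.181) = 143.
From dC/dt = 0: 0.00381·143 - 0.222 = 0.0331P*, so P* = 0.324/0.0331 = 9.79.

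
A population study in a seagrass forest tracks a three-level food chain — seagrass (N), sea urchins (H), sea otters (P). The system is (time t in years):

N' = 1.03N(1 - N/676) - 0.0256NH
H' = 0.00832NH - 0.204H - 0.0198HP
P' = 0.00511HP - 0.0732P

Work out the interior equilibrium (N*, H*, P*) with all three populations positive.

From dP/dt = 0: 0.00511H* = 0.0732, so H* = 14.3.
From dN/dt = 0: 1.03(1 - N*/676) = 0.0256·14.3, giving N* = 676·(1 - 0.356) = 435.
From dH/dt = 0: 0.00832·435 - 0.204 = 0.0198P*, so P* = 3.42/0.0198 = 173.

N* ≈ 435, H* ≈ 14.3, P* ≈ 173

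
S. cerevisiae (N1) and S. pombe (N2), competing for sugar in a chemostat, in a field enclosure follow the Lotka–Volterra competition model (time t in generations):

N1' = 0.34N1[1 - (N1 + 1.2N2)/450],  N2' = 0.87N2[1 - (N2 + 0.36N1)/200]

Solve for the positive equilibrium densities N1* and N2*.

Setting both brackets to zero gives the nullclines N1 + 1.2N2 = 450 and 0.36N1 + N2 = 200.
Substituting N2 = 200 - 0.36N1 into the first: N1(1 - 1.2·0.36) = 450 - 1.2·200.
So N1* = 210/0.568 = 370, and then N2* = 200 - 0.36·370 = 66.9.

N1* ≈ 370, N2* ≈ 66.9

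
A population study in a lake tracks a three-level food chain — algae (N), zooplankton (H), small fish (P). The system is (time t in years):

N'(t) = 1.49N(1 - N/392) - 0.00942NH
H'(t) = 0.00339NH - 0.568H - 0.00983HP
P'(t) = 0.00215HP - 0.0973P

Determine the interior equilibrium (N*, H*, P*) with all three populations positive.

N* ≈ 280, H* ≈ 45.3, P* ≈ 38.7

From dP/dt = 0: 0.00215H* = 0.0973, so H* = 45.3.
From dN/dt = 0: 1.49(1 - N*/392) = 0.00942·45.3, giving N* = 392·(1 - 0.286) = 280.
From dH/dt = 0: 0.00339·280 - 0.568 = 0.00983P*, so P* = 0.381/0.00983 = 38.7.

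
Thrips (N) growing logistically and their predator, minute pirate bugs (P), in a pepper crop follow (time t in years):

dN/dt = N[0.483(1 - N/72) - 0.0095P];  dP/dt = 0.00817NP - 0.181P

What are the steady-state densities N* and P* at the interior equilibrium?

N* ≈ 22.2, P* ≈ 35.2

From dP/dt = 0 with P > 0: 0.00817N* = 0.181, so N* = 22.2.
Substitute into dN/dt = 0: 0.483(1 - 22.2/72) = 0.0095P*.
The bracket is 0.692, giving P* = 0.334/0.0095 = 35.2.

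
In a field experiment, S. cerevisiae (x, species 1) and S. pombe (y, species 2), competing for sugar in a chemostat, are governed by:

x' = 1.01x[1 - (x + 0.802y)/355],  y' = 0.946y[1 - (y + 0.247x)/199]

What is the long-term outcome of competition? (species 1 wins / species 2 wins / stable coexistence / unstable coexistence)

Compare the nullcline intercepts: K1/α12 = 355/0.802 = 443 > K2 = 199; K2/α21 = 199/0.247 = 806 > K1 = 355.
Since both inequalities hold, each species can invade when rare, so the interior equilibrium is stable.

stable coexistence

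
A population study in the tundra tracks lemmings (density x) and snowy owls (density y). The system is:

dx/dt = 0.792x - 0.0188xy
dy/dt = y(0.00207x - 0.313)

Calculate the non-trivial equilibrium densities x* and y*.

Set dy/dt = 0 with y > 0: 0.00207x - 0.313 = 0, so x* = 0.313/0.00207 = 151.
Set dx/dt = 0 with x > 0: 0.792 - 0.0188y = 0, so y* = 0.792/0.0188 = 42.1.

x* ≈ 151, y* ≈ 42.1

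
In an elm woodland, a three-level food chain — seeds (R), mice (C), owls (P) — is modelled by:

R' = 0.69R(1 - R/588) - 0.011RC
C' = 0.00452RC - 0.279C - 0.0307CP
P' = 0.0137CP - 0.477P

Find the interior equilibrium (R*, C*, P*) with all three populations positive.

From dP/dt = 0: 0.0137C* = 0.477, so C* = 34.8.
From dR/dt = 0: 0.69(1 - R*/588) = 0.011·34.8, giving R* = 588·(1 - 0.555) = 262.
From dC/dt = 0: 0.00452·262 - 0.279 = 0.0307P*, so P* = 0.904/0.0307 = 29.4.

R* ≈ 262, C* ≈ 34.8, P* ≈ 29.4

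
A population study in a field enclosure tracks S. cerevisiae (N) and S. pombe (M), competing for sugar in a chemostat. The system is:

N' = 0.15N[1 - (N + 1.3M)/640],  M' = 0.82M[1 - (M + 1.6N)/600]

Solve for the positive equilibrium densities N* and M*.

Setting both brackets to zero gives the nullclines N + 1.3M = 640 and 1.6N + M = 600.
Substituting M = 600 - 1.6N into the first: N(1 - 1.3·1.6) = 640 - 1.3·600.
So N* = -140/-1.08 = 130, and then M* = 600 - 1.6·130 = 393.

N* ≈ 130, M* ≈ 393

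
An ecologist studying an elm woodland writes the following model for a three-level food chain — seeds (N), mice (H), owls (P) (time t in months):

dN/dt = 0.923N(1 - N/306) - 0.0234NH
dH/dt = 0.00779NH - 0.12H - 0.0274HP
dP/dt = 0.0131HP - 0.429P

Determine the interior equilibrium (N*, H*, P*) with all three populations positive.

N* ≈ 51.9, H* ≈ 32.7, P* ≈ 10.4

From dP/dt = 0: 0.0131H* = 0.429, so H* = 32.7.
From dN/dt = 0: 0.923(1 - N*/306) = 0.0234·32.7, giving N* = 306·(1 - 0.83) = 51.9.
From dH/dt = 0: 0.00779·51.9 - 0.12 = 0.0274P*, so P* = 0.285/0.0274 = 10.4.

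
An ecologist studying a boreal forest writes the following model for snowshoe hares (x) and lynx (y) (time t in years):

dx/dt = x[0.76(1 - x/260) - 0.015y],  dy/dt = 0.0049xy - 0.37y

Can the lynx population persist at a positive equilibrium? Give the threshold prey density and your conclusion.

Threshold x = 75.5; K > 75.5, so yes, the predator persists.

The predator equation gives dy/dt > 0 only when x > 0.37/0.0049 = 75.5.
Without the predator, x → K = 260. Since 260 > 75.5, the predator can invade and persist.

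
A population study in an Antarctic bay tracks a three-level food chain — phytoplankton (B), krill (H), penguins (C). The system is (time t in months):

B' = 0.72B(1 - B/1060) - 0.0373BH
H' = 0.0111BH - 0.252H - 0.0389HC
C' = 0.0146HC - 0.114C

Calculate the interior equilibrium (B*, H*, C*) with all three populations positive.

From dC/dt = 0: 0.0146H* = 0.114, so H* = 7.81.
From dB/dt = 0: 0.72(1 - B*/1060) = 0.0373·7.81, giving B* = 1060·(1 - 0.405) = 631.
From dH/dt = 0: 0.0111·631 - 0.252 = 0.0389C*, so C* = 6.75/0.0389 = 174.

B* ≈ 631, H* ≈ 7.81, C* ≈ 174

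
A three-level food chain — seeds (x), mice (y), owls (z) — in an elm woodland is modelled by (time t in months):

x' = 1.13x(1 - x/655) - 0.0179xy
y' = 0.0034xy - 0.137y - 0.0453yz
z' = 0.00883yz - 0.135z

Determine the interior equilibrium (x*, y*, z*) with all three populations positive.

From dz/dt = 0: 0.00883y* = 0.135, so y* = 15.3.
From dx/dt = 0: 1.13(1 - x*/655) = 0.0179·15.3, giving x* = 655·(1 - 0.242) = 496.
From dy/dt = 0: 0.0034·496 - 0.137 = 0.0453z*, so z* = 1.55/0.0453 = 34.2.

x* ≈ 496, y* ≈ 15.3, z* ≈ 34.2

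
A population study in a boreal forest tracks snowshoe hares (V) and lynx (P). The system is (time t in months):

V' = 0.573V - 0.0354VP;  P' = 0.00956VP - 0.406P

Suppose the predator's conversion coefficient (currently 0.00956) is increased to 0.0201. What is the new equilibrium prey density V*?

V* ≈ 20.2

At the interior fixed point, setting dP/dt = 0 with P > 0 fixes V* = (predator death rate)/(VP coefficient) — independent of the other coefficients.
With the change, V* = 0.406/0.0201 = 20.2; it falls from 42.5.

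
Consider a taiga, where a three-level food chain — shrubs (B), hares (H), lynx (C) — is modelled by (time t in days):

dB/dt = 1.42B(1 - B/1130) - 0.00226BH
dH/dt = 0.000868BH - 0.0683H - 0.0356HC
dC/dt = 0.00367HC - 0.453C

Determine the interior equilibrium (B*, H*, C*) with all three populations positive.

From dC/dt = 0: 0.00367H* = 0.453, so H* = 123.
From dB/dt = 0: 1.42(1 - B*/1130) = 0.00226·123, giving B* = 1130·(1 - 0.196) = 908.
From dH/dt = 0: 0.000868·908 - 0.0683 = 0.0356C*, so C* = 0.72/0.0356 = 20.2.

B* ≈ 908, H* ≈ 123, C* ≈ 20.2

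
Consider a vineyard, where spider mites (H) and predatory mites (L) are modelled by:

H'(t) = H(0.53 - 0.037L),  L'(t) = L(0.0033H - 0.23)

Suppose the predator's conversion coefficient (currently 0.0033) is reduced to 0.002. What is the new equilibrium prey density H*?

H* ≈ 115

At the interior fixed point, setting dL/dt = 0 with L > 0 fixes H* = (predator death rate)/(HL coefficient) — independent of the other coefficients.
With the change, H* = 0.23/0.002 = 115; it rises from 69.7.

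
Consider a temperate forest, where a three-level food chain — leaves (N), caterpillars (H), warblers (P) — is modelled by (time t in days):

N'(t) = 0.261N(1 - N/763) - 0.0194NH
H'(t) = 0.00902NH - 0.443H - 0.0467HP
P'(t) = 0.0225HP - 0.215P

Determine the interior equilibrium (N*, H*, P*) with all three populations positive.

From dP/dt = 0: 0.0225H* = 0.215, so H* = 9.56.
From dN/dt = 0: 0.261(1 - N*/763) = 0.0194·9.56, giving N* = 763·(1 - 0.71) = 221.
From dH/dt = 0: 0.00902·221 - 0.443 = 0.0467P*, so P* = 1.55/0.0467 = 33.2.

N* ≈ 221, H* ≈ 9.56, P* ≈ 33.2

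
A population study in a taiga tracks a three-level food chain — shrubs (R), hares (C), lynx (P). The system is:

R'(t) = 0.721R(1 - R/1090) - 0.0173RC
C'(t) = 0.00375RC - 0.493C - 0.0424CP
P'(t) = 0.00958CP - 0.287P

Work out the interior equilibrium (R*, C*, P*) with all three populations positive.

From dP/dt = 0: 0.00958C* = 0.287, so C* = 30.
From dR/dt = 0: 0.721(1 - R*/1090) = 0.0173·30, giving R* = 1090·(1 - 0.719) = 306.
From dC/dt = 0: 0.00375·306 - 0.493 = 0.0424P*, so P* = 0.656/0.0424 = 15.5.

R* ≈ 306, C* ≈ 30, P* ≈ 15.5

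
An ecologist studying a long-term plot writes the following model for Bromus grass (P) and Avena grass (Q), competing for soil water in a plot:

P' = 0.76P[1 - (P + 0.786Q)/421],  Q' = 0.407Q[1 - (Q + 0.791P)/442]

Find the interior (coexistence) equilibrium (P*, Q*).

P* ≈ 195, Q* ≈ 288

Setting both brackets to zero gives the nullclines P + 0.786Q = 421 and 0.791P + Q = 442.
Substituting Q = 442 - 0.791P into the first: P(1 - 0.786·0.791) = 421 - 0.786·442.
So P* = 73.6/0.378 = 195, and then Q* = 442 - 0.791·195 = 288.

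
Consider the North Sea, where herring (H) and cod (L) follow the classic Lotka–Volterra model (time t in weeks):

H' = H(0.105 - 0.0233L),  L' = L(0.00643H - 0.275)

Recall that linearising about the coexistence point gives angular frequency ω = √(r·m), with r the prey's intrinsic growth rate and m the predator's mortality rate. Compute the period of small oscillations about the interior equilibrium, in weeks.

T ≈ 37 weeks

Here r = 0.105 and m = 0.275, so r·m = 0.0289.
ω = √0.0289 = 0.17 per week, hence T = 2π/ω ≈ 37 weeks.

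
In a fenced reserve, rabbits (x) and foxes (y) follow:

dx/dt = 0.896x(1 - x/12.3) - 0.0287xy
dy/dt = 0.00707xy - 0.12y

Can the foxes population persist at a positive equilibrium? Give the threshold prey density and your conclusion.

The predator equation gives dy/dt > 0 only when x > 0.12/0.00707 = 17.
Without the predator, x → K = 12.3. Since 12.3 < 17, the predator cannot invade.

Threshold x = 17; K < 17, so no, the predator goes extinct.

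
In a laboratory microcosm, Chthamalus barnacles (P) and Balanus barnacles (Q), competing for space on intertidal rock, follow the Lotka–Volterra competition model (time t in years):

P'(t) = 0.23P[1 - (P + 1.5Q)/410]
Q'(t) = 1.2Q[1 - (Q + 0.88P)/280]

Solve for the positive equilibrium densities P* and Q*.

P* ≈ 31.2, Q* ≈ 252

Setting both brackets to zero gives the nullclines P + 1.5Q = 410 and 0.88P + Q = 280.
Substituting Q = 280 - 0.88P into the first: P(1 - 1.5·0.88) = 410 - 1.5·280.
So P* = -10/-0.32 = 31.2, and then Q* = 280 - 0.88·31.2 = 252.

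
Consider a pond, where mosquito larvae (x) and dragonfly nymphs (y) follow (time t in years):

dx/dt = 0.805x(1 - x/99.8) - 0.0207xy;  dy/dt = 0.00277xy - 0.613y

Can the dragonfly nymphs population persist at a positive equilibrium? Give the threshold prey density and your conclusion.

The predator equation gives dy/dt > 0 only when x > 0.613/0.00277 = 221.
Without the predator, x → K = 99.8. Since 99.8 < 221, the predator cannot invade.

Threshold x = 221; K < 221, so no, the predator goes extinct.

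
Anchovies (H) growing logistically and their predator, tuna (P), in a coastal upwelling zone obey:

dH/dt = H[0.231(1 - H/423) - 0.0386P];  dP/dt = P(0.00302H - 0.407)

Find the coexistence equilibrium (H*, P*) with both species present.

H* ≈ 135, P* ≈ 4.08

From dP/dt = 0 with P > 0: 0.00302H* = 0.407, so H* = 135.
Substitute into dH/dt = 0: 0.231(1 - 135/423) = 0.0386P*.
The bracket is 0.681, giving P* = 0.157/0.0386 = 4.08.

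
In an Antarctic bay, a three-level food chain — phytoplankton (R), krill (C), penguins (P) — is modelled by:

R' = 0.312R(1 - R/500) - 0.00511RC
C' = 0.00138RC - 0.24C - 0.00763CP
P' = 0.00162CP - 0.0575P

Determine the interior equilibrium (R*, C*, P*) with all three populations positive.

From dP/dt = 0: 0.00162C* = 0.0575, so C* = 35.5.
From dR/dt = 0: 0.312(1 - R*/500) = 0.00511·35.5, giving R* = 500·(1 - 0.581) = 209.
From dC/dt = 0: 0.00138·209 - 0.24 = 0.00763P*, so P* = 0.0489/0.00763 = 6.41.

R* ≈ 209, C* ≈ 35.5, P* ≈ 6.41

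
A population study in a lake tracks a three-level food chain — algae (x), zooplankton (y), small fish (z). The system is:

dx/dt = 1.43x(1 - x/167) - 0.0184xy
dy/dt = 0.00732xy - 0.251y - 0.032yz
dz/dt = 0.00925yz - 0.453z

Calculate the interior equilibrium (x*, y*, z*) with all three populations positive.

From dz/dt = 0: 0.00925y* = 0.453, so y* = 49.
From dx/dt = 0: 1.43(1 - x*/167) = 0.0184·49, giving x* = 167·(1 - 0.63) = 61.8.
From dy/dt = 0: 0.00732·61.8 - 0.251 = 0.032z*, so z* = 0.201/0.032 = 6.29.

x* ≈ 61.8, y* ≈ 49, z* ≈ 6.29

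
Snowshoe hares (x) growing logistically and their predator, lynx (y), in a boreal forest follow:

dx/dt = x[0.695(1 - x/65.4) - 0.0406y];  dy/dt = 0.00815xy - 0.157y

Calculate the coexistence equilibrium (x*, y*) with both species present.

x* ≈ 19.3, y* ≈ 12.1

From dy/dt = 0 with y > 0: 0.00815x* = 0.157, so x* = 19.3.
Substitute into dx/dt = 0: 0.695(1 - 19.3/65.4) = 0.0406y*.
The bracket is 0.705, giving y* = 0.49/0.0406 = 12.1.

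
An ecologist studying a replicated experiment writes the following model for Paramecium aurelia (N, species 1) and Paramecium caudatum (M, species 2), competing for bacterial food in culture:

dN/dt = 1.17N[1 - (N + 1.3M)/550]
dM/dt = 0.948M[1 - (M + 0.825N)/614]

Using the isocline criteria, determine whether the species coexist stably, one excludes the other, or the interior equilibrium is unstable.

Compare the nullcline intercepts: K1/α12 = 550/1.3 = 423 < K2 = 614; K2/α21 = 614/0.825 = 744 > K1 = 550.
Since the inequalities point opposite ways, species 2 can invade but species 1 cannot.

species 2 excludes species 1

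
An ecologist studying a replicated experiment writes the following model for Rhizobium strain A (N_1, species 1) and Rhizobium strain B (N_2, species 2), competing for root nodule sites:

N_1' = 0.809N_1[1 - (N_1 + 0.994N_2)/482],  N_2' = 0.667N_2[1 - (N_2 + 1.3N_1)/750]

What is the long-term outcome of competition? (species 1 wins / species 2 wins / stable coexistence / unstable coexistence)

species 2 excludes species 1

Compare the nullcline intercepts: K1/α12 = 482/0.994 = 485 < K2 = 750; K2/α21 = 750/1.3 = 577 > K1 = 482.
Since the inequalities point opposite ways, species 2 can invade but species 1 cannot.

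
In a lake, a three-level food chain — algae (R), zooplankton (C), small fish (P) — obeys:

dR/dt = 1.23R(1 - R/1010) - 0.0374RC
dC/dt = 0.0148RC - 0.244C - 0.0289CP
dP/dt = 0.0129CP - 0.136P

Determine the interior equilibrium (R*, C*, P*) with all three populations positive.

R* ≈ 686, C* ≈ 10.5, P* ≈ 343

From dP/dt = 0: 0.0129C* = 0.136, so C* = 10.5.
From dR/dt = 0: 1.23(1 - R*/1010) = 0.0374·10.5, giving R* = 1010·(1 - 0.321) = 686.
From dC/dt = 0: 0.0148·686 - 0.244 = 0.0289P*, so P* = 9.91/0.0289 = 343.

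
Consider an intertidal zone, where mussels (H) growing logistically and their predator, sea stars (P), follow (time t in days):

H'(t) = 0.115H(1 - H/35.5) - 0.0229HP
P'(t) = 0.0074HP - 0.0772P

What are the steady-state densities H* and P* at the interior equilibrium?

From dP/dt = 0 with P > 0: 0.0074H* = 0.0772, so H* = 10.4.
Substitute into dH/dt = 0: 0.115(1 - 10.4/35.5) = 0.0229P*.
The bracket is 0.706, giving P* = 0.0812/0.0229 = 3.55.

H* ≈ 10.4, P* ≈ 3.55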